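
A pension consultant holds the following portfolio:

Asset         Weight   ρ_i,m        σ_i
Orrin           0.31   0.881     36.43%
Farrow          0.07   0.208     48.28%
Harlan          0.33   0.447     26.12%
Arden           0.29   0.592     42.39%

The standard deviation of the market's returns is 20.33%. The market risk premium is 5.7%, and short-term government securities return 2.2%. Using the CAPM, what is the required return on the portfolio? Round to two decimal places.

β_Orrin = 0.881 × 36.43% / 20.33% = 1.5787
β_Farrow = 0.208 × 48.28% / 20.33% = 0.4940
β_Harlan = 0.447 × 26.12% / 20.33% = 0.5743
β_Arden = 0.592 × 42.39% / 20.33% = 1.2344
β_P = Σ w_i β_i = 0.31×1.5787 + 0.07×0.4940 + 0.33×0.5743 + 0.29×1.2344 = 1.0715
E(R_P) = R_f + β_P × MRP = 2.2% + 1.0715 × 5.7% = 8.31%

8.31%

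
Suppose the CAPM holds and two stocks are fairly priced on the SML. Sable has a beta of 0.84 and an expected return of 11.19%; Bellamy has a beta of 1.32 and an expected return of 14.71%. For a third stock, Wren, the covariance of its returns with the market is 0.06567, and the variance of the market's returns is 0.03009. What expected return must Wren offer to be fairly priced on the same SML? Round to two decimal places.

21.03%

MRP = (14.71% − 11.19%) / (1.32 − 0.84) = 7.3333%
R_f = 11.19% − 0.84 × 7.3333% = 5.0300%
β_Wren = Cov / Var(R_m) = 0.06567 / 0.03009 = 2.1825
E(R_Wren) = R_f + β × MRP = 5.0300% + 2.1825 × 7.3333% = 21.03%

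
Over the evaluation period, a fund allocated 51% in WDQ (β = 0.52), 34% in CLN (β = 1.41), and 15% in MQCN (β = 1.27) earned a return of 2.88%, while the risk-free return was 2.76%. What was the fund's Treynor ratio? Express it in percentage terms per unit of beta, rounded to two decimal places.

0.13%

β_P = 0.51×0.52 + 0.34×1.41 + 0.15×1.27 = 0.9351
Treynor = (R_P − R_f) / β_P = (2.88% − 2.76%) / 0.9351 = 0.12% / 0.9351 = 0.13%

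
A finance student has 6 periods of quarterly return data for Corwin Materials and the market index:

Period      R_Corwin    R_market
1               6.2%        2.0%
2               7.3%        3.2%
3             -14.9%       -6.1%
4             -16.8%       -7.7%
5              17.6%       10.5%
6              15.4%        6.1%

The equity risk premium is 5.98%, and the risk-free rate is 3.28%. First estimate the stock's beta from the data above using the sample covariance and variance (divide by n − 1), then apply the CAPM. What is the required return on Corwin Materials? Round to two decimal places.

15.72%

Mean R_i = (6.2 + 7.3 − 14.9 − 16.8 + 17.6 + 15.4) / 6 = 2.4667%
Mean R_m = (2.0 + 3.2 − 6.1 − 7.7 + 10.5 + 6.1) / 6 = 1.3333%
Σ(R_i − R̄_i)(R_m − R̄_m) = 515.0167  ⇒  Cov = 515.0167 / 5 = 103.0033
Σ(R_m − R̄_m)² = 247.5333  ⇒  Var(R_m) = 247.5333 / 5 = 49.5067
β = Cov / Var(R_m) = 103.0033 / 49.5067 = 2.0806
E(R) = R_f + β × MRP = 3.28% + 2.0806 × 5.98% = 15.72%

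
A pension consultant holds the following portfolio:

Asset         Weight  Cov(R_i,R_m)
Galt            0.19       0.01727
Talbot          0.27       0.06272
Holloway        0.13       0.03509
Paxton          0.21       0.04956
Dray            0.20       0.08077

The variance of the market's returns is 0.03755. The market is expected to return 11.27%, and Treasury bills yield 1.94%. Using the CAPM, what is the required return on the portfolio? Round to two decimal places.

β_Galt = 0.01727 / 0.03755 = 0.4599
β_Talbot = 0.06272 / 0.03755 = 1.6703
β_Holloway = 0.03509 / 0.03755 = 0.9345
β_Paxton = 0.04956 / 0.03755 = 1.3198
β_Dray = 0.08077 / 0.03755 = 2.1510
β_P = Σ w_i β_i = 0.19×0.4599 + 0.27×1.6703 + 0.13×0.9345 + 0.21×1.3198 + 0.20×2.1510 = 1.3672
MRP = 11.27% − 1.94% = 9.33%
E(R_P) = R_f + β_P × MRP = 1.94% + 1.3672 × 9.33% = 14.70%

14.70%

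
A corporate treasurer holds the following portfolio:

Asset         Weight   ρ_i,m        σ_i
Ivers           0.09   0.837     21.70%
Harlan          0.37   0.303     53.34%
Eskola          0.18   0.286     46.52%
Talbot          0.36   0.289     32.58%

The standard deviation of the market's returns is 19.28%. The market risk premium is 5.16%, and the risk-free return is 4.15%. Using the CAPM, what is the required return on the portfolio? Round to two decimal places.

β_Ivers = 0.837 × 21.70% / 19.28% = 0.9421
β_Harlan = 0.303 × 53.34% / 19.28% = 0.8383
β_Eskola = 0.286 × 46.52% / 19.28% = 0.6901
β_Talbot = 0.289 × 32.58% / 19.28% = 0.4884
β_P = Σ w_i β_i = 0.09×0.9421 + 0.37×0.8383 + 0.18×0.6901 + 0.36×0.4884 = 0.6950
E(R_P) = R_f + β_P × MRP = 4.15% + 0.6950 × 5.16% = 7.74%

7.74%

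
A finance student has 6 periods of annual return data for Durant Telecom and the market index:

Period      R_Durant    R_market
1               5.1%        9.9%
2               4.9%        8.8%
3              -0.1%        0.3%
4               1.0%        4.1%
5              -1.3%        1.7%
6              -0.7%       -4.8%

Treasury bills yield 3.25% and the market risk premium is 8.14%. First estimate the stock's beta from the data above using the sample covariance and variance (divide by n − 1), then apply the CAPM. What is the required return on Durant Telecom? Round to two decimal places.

Mean R_i = (5.1 + 4.9 − 0.1 + 1.0 − 1.3 − 0.7) / 6 = 1.4833%
Mean R_m = (9.9 + 8.8 + 0.3 + 4.1 + 1.7 − 4.8) / 6 = 3.3333%
Σ(R_i − R̄_i)(R_m − R̄_m) = 69.1633  ⇒  Cov = 69.1633 / 5 = 13.8327
Σ(R_m − R̄_m)² = 151.6133  ⇒  Var(R_m) = 151.6133 / 5 = 30.3227
β = Cov / Var(R_m) = 13.8327 / 30.3227 = 0.4562
E(R) = R_f + β × MRP = 3.25% + 0.4562 × 8.14% = 6.96%

6.96%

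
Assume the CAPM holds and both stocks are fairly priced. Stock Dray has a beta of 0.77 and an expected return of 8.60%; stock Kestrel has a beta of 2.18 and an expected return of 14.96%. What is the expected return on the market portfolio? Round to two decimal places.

Both satisfy E(R) = R_f + β·MRP, so the slope of the SML is
MRP = (14.96% − 8.60%) / (2.18 − 0.77) = 6.36% / 1.41 = 4.5106%
R_f = E(R_Dray) − β_Dray·MRP = 8.60% − 0.77 × 4.5106% = 5.1268%
E(R_m) = R_f + MRP = 5.1268% + 4.5106% = 9.64%

9.64%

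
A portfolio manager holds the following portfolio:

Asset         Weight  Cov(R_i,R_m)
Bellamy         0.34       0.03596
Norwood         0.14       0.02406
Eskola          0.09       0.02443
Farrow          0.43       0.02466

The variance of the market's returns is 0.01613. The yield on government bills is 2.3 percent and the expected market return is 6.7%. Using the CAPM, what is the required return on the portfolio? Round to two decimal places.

β_Bellamy = 0.03596 / 0.01613 = 2.2294
β_Norwood = 0.02406 / 0.01613 = 1.4916
β_Eskola = 0.02443 / 0.01613 = 1.5146
β_Farrow = 0.02466 / 0.01613 = 1.5288
β_P = Σ w_i β_i = 0.34×2.2294 + 0.14×1.4916 + 0.09×1.5146 + 0.43×1.5288 = 1.7605
MRP = 6.7% − 2.3% = 4.40%
E(R_P) = R_f + β_P × MRP = 2.3% + 1.7605 × 4.4% = 10.05%

10.05%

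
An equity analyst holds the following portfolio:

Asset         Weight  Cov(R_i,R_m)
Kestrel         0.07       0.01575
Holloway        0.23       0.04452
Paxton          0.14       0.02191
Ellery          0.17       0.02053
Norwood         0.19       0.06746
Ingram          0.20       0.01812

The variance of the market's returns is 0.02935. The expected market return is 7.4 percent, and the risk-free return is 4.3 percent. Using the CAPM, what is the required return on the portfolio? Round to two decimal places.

7.93%

β_Kestrel = 0.01575 / 0.02935 = 0.5366
β_Holloway = 0.04452 / 0.02935 = 1.5169
β_Paxton = 0.02191 / 0.02935 = 0.7465
β_Ellery = 0.02053 / 0.02935 = 0.6995
β_Norwood = 0.06746 / 0.02935 = 2.2985
β_Ingram = 0.01812 / 0.02935 = 0.6174
β_P = Σ w_i β_i = 0.07×0.5366 + 0.23×1.5169 + 0.14×0.7465 + 0.17×0.6995 + 0.19×2.2985 + 0.20×0.6174 = 1.1701
MRP = 7.4% − 4.3% = 3.10%
E(R_P) = R_f + β_P × MRP = 4.3% + 1.1701 × 3.1% = 7.93%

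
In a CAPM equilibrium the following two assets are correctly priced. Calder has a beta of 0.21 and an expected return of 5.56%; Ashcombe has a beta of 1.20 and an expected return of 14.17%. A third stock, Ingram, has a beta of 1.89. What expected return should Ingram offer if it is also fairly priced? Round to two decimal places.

MRP (SML slope) = (14.17% − 5.56%) / (1.20 − 0.21) = 8.61% / 0.99 = 8.6970%
R_f (intercept) = 5.56% − 0.21 × 8.6970% = 3.7336%
E(R_Ingram) = R_f + β × MRP = 3.7336% + 1.89 × 8.6970% = 20.17%

20.17%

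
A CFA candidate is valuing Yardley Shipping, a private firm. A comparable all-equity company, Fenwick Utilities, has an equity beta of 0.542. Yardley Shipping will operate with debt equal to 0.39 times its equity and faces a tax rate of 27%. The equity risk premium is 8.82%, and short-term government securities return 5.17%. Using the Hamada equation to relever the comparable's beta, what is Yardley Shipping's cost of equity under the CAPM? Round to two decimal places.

β_L = β_U × [1 + (1 − t)(D/E)] = 0.542 × [1 + (1 − 0.27) × 0.39]
    = 0.542 × [1 + 0.73 × 0.39] = 0.542 × 1.2847 = 0.6963
E(R) = R_f + β_L × MRP = 5.17% + 0.6963 × 8.82% = 11.31%

11.31%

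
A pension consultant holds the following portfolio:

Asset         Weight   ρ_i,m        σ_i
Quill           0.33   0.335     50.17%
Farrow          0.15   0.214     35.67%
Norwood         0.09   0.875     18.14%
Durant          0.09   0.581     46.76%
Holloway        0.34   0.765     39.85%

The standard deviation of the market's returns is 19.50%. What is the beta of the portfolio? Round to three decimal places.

β_Quill = 0.335 × 50.17% / 19.50% = 0.8619
β_Farrow = 0.214 × 35.67% / 19.50% = 0.3915
β_Norwood = 0.875 × 18.14% / 19.50% = 0.8140
β_Durant = 0.581 × 46.76% / 19.50% = 1.3932
β_Holloway = 0.765 × 39.85% / 19.50% = 1.5633
β_P = Σ w_i β_i = 0.33×0.8619 + 0.15×0.3915 + 0.09×0.8140 + 0.09×1.3932 + 0.34×1.5633 = 1.0733

1.073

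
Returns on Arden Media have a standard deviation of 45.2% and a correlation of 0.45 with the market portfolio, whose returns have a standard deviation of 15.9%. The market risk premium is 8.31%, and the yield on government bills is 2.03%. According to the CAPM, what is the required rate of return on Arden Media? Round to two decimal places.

12.66%

β = ρ × σ_i / σ_m = 0.45 × 45.2% / 15.9% = 1.2792
E(R) = 2.03% + 1.2792 × 8.31% = 12.66%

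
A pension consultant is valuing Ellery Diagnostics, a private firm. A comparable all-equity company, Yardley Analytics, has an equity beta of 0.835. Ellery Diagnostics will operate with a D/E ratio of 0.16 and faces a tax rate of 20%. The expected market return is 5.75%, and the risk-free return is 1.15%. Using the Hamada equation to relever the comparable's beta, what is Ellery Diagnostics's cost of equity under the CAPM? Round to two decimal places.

β_L = β_U × [1 + (1 − t)(D/E)] = 0.835 × [1 + (1 − 0.20) × 0.16]
    = 0.835 × [1 + 0.80 × 0.16] = 0.835 × 1.1280 = 0.9419
MRP = 5.75% − 1.15% = 4.60%
E(R) = R_f + β_L × MRP = 1.15% + 0.9419 × 4.60% = 5.48%

5.48%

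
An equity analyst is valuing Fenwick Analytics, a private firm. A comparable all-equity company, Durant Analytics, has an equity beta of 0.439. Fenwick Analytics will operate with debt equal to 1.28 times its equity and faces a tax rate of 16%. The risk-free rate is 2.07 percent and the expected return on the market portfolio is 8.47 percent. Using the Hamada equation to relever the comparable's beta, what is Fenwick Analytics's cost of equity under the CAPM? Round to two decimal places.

7.90%

β_L = β_U × [1 + (1 − t)(D/E)] = 0.439 × [1 + (1 − 0.16) × 1.28]
    = 0.439 × [1 + 0.84 × 1.28] = 0.439 × 2.0752 = 0.9110
MRP = 8.47% − 2.07% = 6.40%
E(R) = R_f + β_L × MRP = 2.07% + 0.9110 × 6.40% = 7.90%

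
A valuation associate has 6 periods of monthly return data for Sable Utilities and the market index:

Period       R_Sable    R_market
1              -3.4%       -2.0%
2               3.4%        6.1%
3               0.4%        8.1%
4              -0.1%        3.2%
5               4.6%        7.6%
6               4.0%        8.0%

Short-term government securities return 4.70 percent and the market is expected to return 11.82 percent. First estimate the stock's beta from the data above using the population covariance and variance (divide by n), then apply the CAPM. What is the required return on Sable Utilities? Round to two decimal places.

Mean R_i = (-3.4 + 3.4 + 0.4 − 0.1 + 4.6 + 4.0) / 6 = 1.4833%
Mean R_m = (-2.0 + 6.1 + 8.1 + 3.2 + 7.6 + 8.0) / 6 = 5.1667%
Σ(R_i − R̄_i)(R_m − R̄_m) = 51.4367  ⇒  Cov = 51.4367 / 6 = 8.5728
Σ(R_m − R̄_m)² = 78.6533  ⇒  Var(R_m) = 78.6533 / 6 = 13.1089
β = Cov / Var(R_m) = 8.5728 / 13.1089 = 0.6540
MRP = 11.82% − 4.70% = 7.12%
E(R) = R_f + β × MRP = 4.70% + 0.6540 × 7.12% = 9.36%

9.36%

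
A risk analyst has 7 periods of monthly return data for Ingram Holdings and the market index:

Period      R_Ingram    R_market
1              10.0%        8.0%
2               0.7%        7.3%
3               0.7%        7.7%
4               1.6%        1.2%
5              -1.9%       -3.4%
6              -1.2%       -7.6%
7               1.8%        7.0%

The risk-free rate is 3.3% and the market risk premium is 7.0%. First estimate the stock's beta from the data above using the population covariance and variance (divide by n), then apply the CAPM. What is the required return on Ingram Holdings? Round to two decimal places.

5.85%

Mean R_i = (10.0 + 0.7 + 0.7 + 1.6 − 1.9 − 1.2 + 1.8) / 7 = 1.6714%
Mean R_m = (8.0 + 7.3 + 7.7 + 1.2 − 3.4 − 7.6 + 7.0) / 7 = 2.8857%
Σ(R_i − R̄_i)(R_m − R̄_m) = 86.8371  ⇒  Cov = 86.8371 / 7 = 12.4053
Σ(R_m − R̄_m)² = 238.0486  ⇒  Var(R_m) = 238.0486 / 7 = 34.0069
β = Cov / Var(R_m) = 12.4053 / 34.0069 = 0.3648
E(R) = R_f + β × MRP = 3.3% + 0.3648 × 7.0% = 5.85%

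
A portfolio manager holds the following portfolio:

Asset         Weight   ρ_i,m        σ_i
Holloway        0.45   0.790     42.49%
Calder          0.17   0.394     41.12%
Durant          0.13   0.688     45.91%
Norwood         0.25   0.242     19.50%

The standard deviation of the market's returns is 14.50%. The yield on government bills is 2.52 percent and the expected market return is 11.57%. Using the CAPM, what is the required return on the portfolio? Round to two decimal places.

β_Holloway = 0.790 × 42.49% / 14.50% = 2.3150
β_Calder = 0.394 × 41.12% / 14.50% = 1.1173
β_Durant = 0.688 × 45.91% / 14.50% = 2.1784
β_Norwood = 0.242 × 19.50% / 14.50% = 0.3254
β_P = Σ w_i β_i = 0.45×2.3150 + 0.17×1.1173 + 0.13×2.1784 + 0.25×0.3254 = 1.5962
MRP = 11.57% − 2.52% = 9.05%
E(R_P) = R_f + β_P × MRP = 2.52% + 1.5962 × 9.05% = 16.97%

16.97%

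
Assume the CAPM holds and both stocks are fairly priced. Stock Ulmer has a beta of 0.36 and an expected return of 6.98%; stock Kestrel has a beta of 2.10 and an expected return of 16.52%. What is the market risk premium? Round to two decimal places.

Both satisfy E(R) = R_f + β·MRP, so the slope of the SML is
MRP = (16.52% − 6.98%) / (2.10 − 0.36) = 9.54% / 1.74 = 5.4828%

5.48%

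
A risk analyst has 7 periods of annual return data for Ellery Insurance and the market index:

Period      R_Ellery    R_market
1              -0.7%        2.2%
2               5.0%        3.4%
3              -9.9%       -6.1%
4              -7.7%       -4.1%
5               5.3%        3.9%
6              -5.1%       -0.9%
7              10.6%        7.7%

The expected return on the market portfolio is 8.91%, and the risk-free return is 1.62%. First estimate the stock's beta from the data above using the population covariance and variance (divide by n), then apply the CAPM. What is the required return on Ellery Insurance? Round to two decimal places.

Mean R_i = (-0.7 + 5.0 − 9.9 − 7.7 + 5.3 − 5.1 + 10.6) / 7 = -0.3571%
Mean R_m = (2.2 + 3.4 − 6.1 − 4.1 + 3.9 − 0.9 + 7.7) / 7 = 0.8714%
Σ(R_i − R̄_i)(R_m − R̄_m) = 216.4786  ⇒  Cov = 216.4786 / 7 = 30.9255
Σ(R_m − R̄_m)² = 140.4143  ⇒  Var(R_m) = 140.4143 / 7 = 20.0592
β = Cov / Var(R_m) = 30.9255 / 20.0592 = 1.5417
MRP = 8.91% − 1.62% = 7.29%
E(R) = R_f + β × MRP = 1.62% + 1.5417 × 7.29% = 12.86%

12.86%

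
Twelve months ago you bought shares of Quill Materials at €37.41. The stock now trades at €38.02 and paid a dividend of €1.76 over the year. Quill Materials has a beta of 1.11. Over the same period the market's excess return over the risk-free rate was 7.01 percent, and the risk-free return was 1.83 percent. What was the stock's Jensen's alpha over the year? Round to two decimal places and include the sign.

-3.28%

Realised HPR = (P1 + D1 − P0) / P0 = (38.02 + 1.76 − 37.41) / 37.41 = 2.37 / 37.41 = 6.3352%
CAPM required = R_f + β·MRP = 1.83% + 1.11 × 7.01% = 9.6111%
α = realised − required = 6.3352% − 9.6111% = -3.28%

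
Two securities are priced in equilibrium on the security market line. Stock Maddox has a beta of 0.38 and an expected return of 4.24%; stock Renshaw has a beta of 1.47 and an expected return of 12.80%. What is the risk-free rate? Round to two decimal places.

Both satisfy E(R) = R_f + β·MRP, so the slope of the SML is
MRP = (12.80% − 4.24%) / (1.47 − 0.38) = 8.56% / 1.09 = 7.8532%
R_f = E(R_Maddox) − β_Maddox·MRP = 4.24% − 0.38 × 7.8532% = 1.2558%

1.26%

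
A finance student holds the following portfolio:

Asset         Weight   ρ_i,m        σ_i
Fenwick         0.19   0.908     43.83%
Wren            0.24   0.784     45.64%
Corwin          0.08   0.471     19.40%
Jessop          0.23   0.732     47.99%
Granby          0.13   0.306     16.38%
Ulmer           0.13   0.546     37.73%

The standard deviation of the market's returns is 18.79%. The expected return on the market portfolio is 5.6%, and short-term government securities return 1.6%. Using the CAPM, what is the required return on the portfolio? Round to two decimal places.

β_Fenwick = 0.908 × 43.83% / 18.79% = 2.1180
β_Wren = 0.784 × 45.64% / 18.79% = 1.9043
β_Corwin = 0.471 × 19.40% / 18.79% = 0.4863
β_Jessop = 0.732 × 47.99% / 18.79% = 1.8695
β_Granby = 0.306 × 16.38% / 18.79% = 0.2668
β_Ulmer = 0.546 × 37.73% / 18.79% = 1.0964
β_P = Σ w_i β_i = 0.19×2.1180 + 0.24×1.9043 + 0.08×0.4863 + 0.23×1.8695 + 0.13×0.2668 + 0.13×1.0964 = 1.5056
MRP = 5.6% − 1.6% = 4.00%
E(R_P) = R_f + β_P × MRP = 1.6% + 1.5056 × 4.0% = 7.62%

7.62%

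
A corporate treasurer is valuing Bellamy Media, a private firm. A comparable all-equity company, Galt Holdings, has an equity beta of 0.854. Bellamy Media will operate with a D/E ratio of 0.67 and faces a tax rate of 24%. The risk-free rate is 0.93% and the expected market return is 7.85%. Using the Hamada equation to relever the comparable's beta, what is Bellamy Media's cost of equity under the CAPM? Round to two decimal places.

β_L = β_U × [1 + (1 − t)(D/E)] = 0.854 × [1 + (1 − 0.24) × 0.67]
    = 0.854 × [1 + 0.76 × 0.67] = 0.854 × 1.5092 = 1.2889
MRP = 7.85% − 0.93% = 6.92%
E(R) = R_f + β_L × MRP = 0.93% + 1.2889 × 6.92% = 9.85%

9.85%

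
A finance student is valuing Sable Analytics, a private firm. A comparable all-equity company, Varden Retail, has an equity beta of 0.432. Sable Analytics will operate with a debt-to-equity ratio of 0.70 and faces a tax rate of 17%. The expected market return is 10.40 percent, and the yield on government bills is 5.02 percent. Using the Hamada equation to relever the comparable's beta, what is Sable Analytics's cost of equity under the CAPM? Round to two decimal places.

8.69%

β_L = β_U × [1 + (1 − t)(D/E)] = 0.432 × [1 + (1 − 0.17) × 0.70]
    = 0.432 × [1 + 0.83 × 0.70] = 0.432 × 1.5810 = 0.6830
MRP = 10.40% − 5.02% = 5.38%
E(R) = R_f + β_L × MRP = 5.02% + 0.6830 × 5.38% = 8.69%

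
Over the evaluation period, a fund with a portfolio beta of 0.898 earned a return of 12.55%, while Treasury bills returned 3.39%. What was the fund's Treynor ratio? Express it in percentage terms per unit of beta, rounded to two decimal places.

Treynor = (R_P − R_f) / β_P = (12.55% − 3.39%) / 0.8980 = 9.16% / 0.8980 = 10.20%

10.20%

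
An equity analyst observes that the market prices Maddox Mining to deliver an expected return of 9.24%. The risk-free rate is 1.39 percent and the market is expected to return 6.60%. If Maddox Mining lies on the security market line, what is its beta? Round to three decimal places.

MRP = 6.60% − 1.39% = 5.21%
β = (E(R) − R_f) / MRP = (9.24% − 1.39%) / 5.21% = 7.85% / 5.21% = 1.507

1.507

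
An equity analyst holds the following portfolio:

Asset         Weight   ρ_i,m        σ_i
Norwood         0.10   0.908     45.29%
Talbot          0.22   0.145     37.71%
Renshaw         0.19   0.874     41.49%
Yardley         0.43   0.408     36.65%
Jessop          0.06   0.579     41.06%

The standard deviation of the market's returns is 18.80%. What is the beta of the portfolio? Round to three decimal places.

β_Norwood = 0.908 × 45.29% / 18.80% = 2.1874
β_Talbot = 0.145 × 37.71% / 18.80% = 0.2908
β_Renshaw = 0.874 × 41.49% / 18.80% = 1.9288
β_Yardley = 0.408 × 36.65% / 18.80% = 0.7954
β_Jessop = 0.579 × 41.06% / 18.80% = 1.2646
β_P = Σ w_i β_i = 0.10×2.1874 + 0.22×0.2908 + 0.19×1.9288 + 0.43×0.7954 + 0.06×1.2646 = 1.0671

1.067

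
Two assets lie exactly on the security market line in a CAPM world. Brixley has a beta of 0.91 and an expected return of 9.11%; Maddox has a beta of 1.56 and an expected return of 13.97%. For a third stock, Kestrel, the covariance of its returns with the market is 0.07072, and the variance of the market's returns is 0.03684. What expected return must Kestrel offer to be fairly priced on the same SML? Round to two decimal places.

MRP = (13.97% − 9.11%) / (1.56 − 0.91) = 7.4769%
R_f = 9.11% − 0.91 × 7.4769% = 2.3060%
β_Kestrel = Cov / Var(R_m) = 0.07072 / 0.03684 = 1.9197
E(R_Kestrel) = R_f + β × MRP = 2.3060% + 1.9197 × 7.4769% = 16.66%

16.66%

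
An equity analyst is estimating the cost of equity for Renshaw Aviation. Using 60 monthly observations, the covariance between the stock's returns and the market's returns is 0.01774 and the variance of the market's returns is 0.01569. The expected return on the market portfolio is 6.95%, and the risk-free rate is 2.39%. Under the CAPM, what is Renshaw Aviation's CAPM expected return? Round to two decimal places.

β = Cov(R_i, R_m) / Var(R_m) = 0.01774 / 0.01569 = 1.1307
MRP = 6.95% − 2.39% = 4.56%
E(R) = R_f + β × MRP = 2.39% + 1.1307 × 4.56% = 7.55%

7.55%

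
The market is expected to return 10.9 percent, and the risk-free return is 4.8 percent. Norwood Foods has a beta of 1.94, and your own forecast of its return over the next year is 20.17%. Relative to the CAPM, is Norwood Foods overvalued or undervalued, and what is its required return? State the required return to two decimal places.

Undervalued; required return 16.63%

MRP = 10.9% − 4.8% = 6.10%
Required return = R_f + β·MRP = 4.8% + 1.94 × 6.1% = 16.63%
Forecast 20.17% > required 16.63% → the stock plots above the SML → undervalued.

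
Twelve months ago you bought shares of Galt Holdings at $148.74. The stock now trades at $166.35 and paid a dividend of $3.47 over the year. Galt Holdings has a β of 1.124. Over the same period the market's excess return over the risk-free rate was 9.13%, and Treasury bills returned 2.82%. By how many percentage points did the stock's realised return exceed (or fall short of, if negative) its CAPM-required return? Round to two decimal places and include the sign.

Realised HPR = (P1 + D1 − P0) / P0 = (166.35 + 3.47 − 148.74) / 148.74 = 21.08 / 148.74 = 14.1724%
CAPM required = R_f + β·MRP = 2.82% + 1.124 × 9.13% = 13.08212%
α = realised − required = 14.1724% − 13.08212% = +1.09%

+1.09%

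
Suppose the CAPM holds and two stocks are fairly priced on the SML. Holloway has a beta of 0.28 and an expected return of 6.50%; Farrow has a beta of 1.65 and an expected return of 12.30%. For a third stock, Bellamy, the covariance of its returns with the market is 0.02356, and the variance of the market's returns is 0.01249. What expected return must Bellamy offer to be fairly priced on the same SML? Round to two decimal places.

MRP = (12.30% − 6.50%) / (1.65 − 0.28) = 4.2336%
R_f = 6.50% − 0.28 × 4.2336% = 5.3146%
β_Bellamy = Cov / Var(R_m) = 0.02356 / 0.01249 = 1.8863
E(R_Bellamy) = R_f + β × MRP = 5.3146% + 1.8863 × 4.2336% = 13.30%

13.30%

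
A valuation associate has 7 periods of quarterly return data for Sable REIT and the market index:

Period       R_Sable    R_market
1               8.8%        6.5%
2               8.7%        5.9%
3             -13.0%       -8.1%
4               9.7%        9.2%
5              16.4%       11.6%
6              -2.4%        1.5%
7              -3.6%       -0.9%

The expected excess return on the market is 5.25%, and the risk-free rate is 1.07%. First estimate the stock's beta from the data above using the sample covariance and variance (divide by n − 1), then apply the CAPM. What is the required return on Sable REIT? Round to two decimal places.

8.88%

Mean R_i = (8.8 + 8.7 − 13.0 + 9.7 + 16.4 − 2.4 − 3.6) / 7 = 3.5143%
Mean R_m = (6.5 + 5.9 − 8.1 + 9.2 + 11.6 + 1.5 − 0.9) / 7 = 3.6714%
Σ(R_i − R̄_i)(R_m − R̄_m) = 402.6329  ⇒  Cov = 402.6329 / 6 = 67.1055
Σ(R_m − R̄_m)² = 270.5743  ⇒  Var(R_m) = 270.5743 / 6 = 45.0957
β = Cov / Var(R_m) = 67.1055 / 45.0957 = 1.4881
E(R) = R_f + β × MRP = 1.07% + 1.4881 × 5.25% = 8.88%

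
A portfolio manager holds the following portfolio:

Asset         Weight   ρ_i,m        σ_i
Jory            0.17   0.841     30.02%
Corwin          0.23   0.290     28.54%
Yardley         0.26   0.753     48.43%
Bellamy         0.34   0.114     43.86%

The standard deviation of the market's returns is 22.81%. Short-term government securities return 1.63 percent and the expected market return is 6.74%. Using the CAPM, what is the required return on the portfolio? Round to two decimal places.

β_Jory = 0.841 × 30.02% / 22.81% = 1.1068
β_Corwin = 0.290 × 28.54% / 22.81% = 0.3628
β_Yardley = 0.753 × 48.43% / 22.81% = 1.5988
β_Bellamy = 0.114 × 43.86% / 22.81% = 0.2192
β_P = Σ w_i β_i = 0.17×1.1068 + 0.23×0.3628 + 0.26×1.5988 + 0.34×0.2192 = 0.7618
MRP = 6.74% − 1.63% = 5.11%
E(R_P) = R_f + β_P × MRP = 1.63% + 0.7618 × 5.11% = 5.52%

5.52%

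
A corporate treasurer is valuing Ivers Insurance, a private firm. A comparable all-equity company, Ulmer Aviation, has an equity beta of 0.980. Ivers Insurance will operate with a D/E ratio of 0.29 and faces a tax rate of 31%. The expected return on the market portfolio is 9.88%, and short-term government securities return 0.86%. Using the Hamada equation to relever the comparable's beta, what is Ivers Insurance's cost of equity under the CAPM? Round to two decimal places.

β_L = β_U × [1 + (1 − t)(D/E)] = 0.980 × [1 + (1 − 0.31) × 0.29]
    = 0.980 × [1 + 0.69 × 0.29] = 0.980 × 1.2001 = 1.1761
MRP = 9.88% − 0.86% = 9.02%
E(R) = R_f + β_L × MRP = 0.86% + 1.1761 × 9.02% = 11.47%

11.47%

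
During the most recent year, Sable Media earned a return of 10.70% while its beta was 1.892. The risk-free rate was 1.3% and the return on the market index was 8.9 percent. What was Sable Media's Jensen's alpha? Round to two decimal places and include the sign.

Market excess return = 8.9% − 1.3% = 7.60%
CAPM benchmark = R_f + β(R_m − R_f) = 1.3% + 1.892 × 7.6% = 15.6792%
α = actual − benchmark = 10.70% − 15.6792% = -4.98%

-4.98%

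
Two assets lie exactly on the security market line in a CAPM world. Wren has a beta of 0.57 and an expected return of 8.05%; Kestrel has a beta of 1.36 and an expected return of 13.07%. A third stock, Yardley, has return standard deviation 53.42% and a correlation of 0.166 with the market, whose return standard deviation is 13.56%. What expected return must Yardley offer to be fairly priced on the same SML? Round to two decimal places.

8.58%

MRP = (13.07% − 8.05%) / (1.36 − 0.57) = 6.3544%
R_f = 8.05% − 0.57 × 6.3544% = 4.4280%
β_Yardley = ρ·σ_i/σ_m = 0.166 × 53.42 / 13.56 = 0.6540
E(R_Yardley) = R_f + β × MRP = 4.4280% + 0.6540 × 6.3544% = 8.58%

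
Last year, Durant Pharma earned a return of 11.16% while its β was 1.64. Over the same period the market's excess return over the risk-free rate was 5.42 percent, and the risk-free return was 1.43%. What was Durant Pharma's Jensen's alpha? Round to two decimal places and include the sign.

CAPM benchmark = R_f + β(R_m − R_f) = 1.43% + 1.64 × 5.42% = 10.3188%
α = actual − benchmark = 11.16% − 10.3188% = +0.84%

+0.84%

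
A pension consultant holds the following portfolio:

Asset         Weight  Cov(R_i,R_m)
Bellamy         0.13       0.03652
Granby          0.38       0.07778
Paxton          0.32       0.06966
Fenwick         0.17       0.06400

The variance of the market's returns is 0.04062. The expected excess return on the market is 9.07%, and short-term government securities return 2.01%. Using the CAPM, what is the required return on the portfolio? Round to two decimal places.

β_Bellamy = 0.03652 / 0.04062 = 0.8991
β_Granby = 0.07778 / 0.04062 = 1.9148
β_Paxton = 0.06966 / 0.04062 = 1.7149
β_Fenwick = 0.06400 / 0.04062 = 1.5756
β_P = Σ w_i β_i = 0.13×0.8991 + 0.38×1.9148 + 0.32×1.7149 + 0.17×1.5756 = 1.6611
E(R_P) = R_f + β_P × MRP = 2.01% + 1.6611 × 9.07% = 17.08%

17.08%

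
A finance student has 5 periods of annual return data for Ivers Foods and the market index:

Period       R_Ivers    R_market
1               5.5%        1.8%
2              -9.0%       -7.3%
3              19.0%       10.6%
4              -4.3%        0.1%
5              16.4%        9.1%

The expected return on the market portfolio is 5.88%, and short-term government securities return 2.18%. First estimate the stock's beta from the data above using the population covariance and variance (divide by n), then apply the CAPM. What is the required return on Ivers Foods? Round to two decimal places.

8.27%

Mean R_i = (5.5 − 9.0 + 19.0 − 4.3 + 16.4) / 5 = 5.5200%
Mean R_m = (1.8 − 7.3 + 10.6 + 0.1 + 9.1) / 5 = 2.8600%
Σ(R_i − R̄_i)(R_m − R̄_m) = 346.8740  ⇒  Cov = 346.8740 / 5 = 69.3748
Σ(R_m − R̄_m)² = 210.8120  ⇒  Var(R_m) = 210.8120 / 5 = 42.1624
β = Cov / Var(R_m) = 69.3748 / 42.1624 = 1.6454
MRP = 5.88% − 2.18% = 3.70%
E(R) = R_f + β × MRP = 2.18% + 1.6454 × 3.70% = 8.27%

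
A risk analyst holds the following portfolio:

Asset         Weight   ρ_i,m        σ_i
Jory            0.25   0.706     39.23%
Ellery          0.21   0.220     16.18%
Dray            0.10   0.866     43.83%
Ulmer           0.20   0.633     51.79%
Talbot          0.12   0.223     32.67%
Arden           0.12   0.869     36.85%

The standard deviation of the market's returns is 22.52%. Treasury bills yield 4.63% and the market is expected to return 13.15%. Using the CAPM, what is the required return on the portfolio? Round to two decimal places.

13.23%

β_Jory = 0.706 × 39.23% / 22.52% = 1.2299
β_Ellery = 0.220 × 16.18% / 22.52% = 0.1581
β_Dray = 0.866 × 43.83% / 22.52% = 1.6855
β_Ulmer = 0.633 × 51.79% / 22.52% = 1.4557
β_Talbot = 0.223 × 32.67% / 22.52% = 0.3235
β_Arden = 0.869 × 36.85% / 22.52% = 1.4220
β_P = Σ w_i β_i = 0.25×1.2299 + 0.21×0.1581 + 0.10×1.6855 + 0.20×1.4557 + 0.12×0.3235 + 0.12×1.4220 = 1.0098
MRP = 13.15% − 4.63% = 8.52%
E(R_P) = R_f + β_P × MRP = 4.63% + 1.0098 × 8.52% = 13.23%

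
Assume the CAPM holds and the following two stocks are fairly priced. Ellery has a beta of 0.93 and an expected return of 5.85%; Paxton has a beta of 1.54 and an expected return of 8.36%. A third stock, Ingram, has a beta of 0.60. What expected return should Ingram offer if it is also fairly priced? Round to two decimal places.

MRP (SML slope) = (8.36% − 5.85%) / (1.54 − 0.93) = 2.51% / 0.61 = 4.1148%
R_f (intercept) = 5.85% − 0.93 × 4.1148% = 2.0232%
E(R_Ingram) = R_f + β × MRP = 2.0232% + 0.60 × 4.1148% = 4.49%

4.49%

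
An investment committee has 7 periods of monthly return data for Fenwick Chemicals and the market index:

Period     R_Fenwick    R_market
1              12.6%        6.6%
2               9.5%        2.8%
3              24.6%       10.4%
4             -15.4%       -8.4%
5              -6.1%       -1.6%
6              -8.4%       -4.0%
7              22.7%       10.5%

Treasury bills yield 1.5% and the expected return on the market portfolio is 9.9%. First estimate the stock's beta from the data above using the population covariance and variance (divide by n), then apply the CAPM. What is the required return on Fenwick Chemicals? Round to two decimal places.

19.42%

Mean R_i = (12.6 + 9.5 + 24.6 − 15.4 − 6.1 − 8.4 + 22.7) / 7 = 5.6429%
Mean R_m = (6.6 + 2.8 + 10.4 − 8.4 − 1.6 − 4.0 + 10.5) / 7 = 2.3286%
Σ(R_i − R̄_i)(R_m − R̄_m) = 684.6914  ⇒  Cov = 684.6914 / 7 = 97.8131
Σ(R_m − R̄_m)² = 320.9743  ⇒  Var(R_m) = 320.9743 / 7 = 45.8535
β = Cov / Var(R_m) = 97.8131 / 45.8535 = 2.1332
MRP = 9.9% − 1.5% = 8.40%
E(R) = R_f + β × MRP = 1.5% + 2.1332 × 8.4% = 19.42%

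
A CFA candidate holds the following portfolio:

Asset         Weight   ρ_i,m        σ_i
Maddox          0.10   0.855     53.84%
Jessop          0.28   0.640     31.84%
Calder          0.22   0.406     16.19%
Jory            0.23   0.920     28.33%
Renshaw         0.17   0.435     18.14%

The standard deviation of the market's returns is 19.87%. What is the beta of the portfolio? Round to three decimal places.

0.961

β_Maddox = 0.855 × 53.84% / 19.87% = 2.3167
β_Jessop = 0.640 × 31.84% / 19.87% = 1.0255
β_Calder = 0.406 × 16.19% / 19.87% = 0.3308
β_Jory = 0.920 × 28.33% / 19.87% = 1.3117
β_Renshaw = 0.435 × 18.14% / 19.87% = 0.3971
β_P = Σ w_i β_i = 0.10×2.3167 + 0.28×1.0255 + 0.22×0.3308 + 0.23×1.3117 + 0.17×0.3971 = 0.9608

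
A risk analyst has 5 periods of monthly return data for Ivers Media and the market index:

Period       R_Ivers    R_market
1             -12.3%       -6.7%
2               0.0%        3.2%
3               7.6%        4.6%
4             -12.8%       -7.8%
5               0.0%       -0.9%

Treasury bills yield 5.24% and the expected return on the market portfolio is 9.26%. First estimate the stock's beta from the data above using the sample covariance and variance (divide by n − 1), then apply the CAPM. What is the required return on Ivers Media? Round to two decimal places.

Mean R_i = (-12.3 + 0.0 + 7.6 − 12.8 + 0.0) / 5 = -3.5000%
Mean R_m = (-6.7 + 3.2 + 4.6 − 7.8 − 0.9) / 5 = -1.5200%
Σ(R_i − R̄_i)(R_m − R̄_m) = 190.6100  ⇒  Cov = 190.6100 / 4 = 47.6525
Σ(R_m − R̄_m)² = 126.3880  ⇒  Var(R_m) = 126.3880 / 4 = 31.5970
β = Cov / Var(R_m) = 47.6525 / 31.5970 = 1.5081
MRP = 9.26% − 5.24% = 4.02%
E(R) = R_f + β × MRP = 5.24% + 1.5081 × 4.02% = 11.30%

11.30%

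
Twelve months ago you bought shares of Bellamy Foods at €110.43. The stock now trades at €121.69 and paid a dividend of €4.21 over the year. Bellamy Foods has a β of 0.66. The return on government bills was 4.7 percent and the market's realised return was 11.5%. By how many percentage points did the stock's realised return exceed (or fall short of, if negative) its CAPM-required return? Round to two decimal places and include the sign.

Realised HPR = (P1 + D1 − P0) / P0 = (121.69 + 4.21 − 110.43) / 110.43 = 15.47 / 110.43 = 14.0089%
MRP = 11.5% − 4.7% = 6.80%
CAPM required = R_f + β·MRP = 4.7% + 0.66 × 6.8% = 9.1880%
α = realised − required = 14.0089% − 9.1880% = +4.82%

+4.82%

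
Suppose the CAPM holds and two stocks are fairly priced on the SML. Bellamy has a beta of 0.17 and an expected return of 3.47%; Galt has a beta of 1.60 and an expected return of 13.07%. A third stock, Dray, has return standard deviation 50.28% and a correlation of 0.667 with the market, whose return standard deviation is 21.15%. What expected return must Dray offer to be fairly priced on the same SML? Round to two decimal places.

12.97%

MRP = (13.07% − 3.47%) / (1.60 − 0.17) = 6.7133%
R_f = 3.47% − 0.17 × 6.7133% = 2.3287%
β_Dray = ρ·σ_i/σ_m = 0.667 × 50.28 / 21.15 = 1.5857
E(R_Dray) = R_f + β × MRP = 2.3287% + 1.5857 × 6.7133% = 12.97%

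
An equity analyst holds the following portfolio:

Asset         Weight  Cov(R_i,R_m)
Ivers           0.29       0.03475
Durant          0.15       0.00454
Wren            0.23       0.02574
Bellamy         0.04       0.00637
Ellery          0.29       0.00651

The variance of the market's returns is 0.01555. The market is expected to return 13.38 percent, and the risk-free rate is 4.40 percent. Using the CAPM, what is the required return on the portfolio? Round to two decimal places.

15.27%

β_Ivers = 0.03475 / 0.01555 = 2.2347
β_Durant = 0.00454 / 0.01555 = 0.2920
β_Wren = 0.02574 / 0.01555 = 1.6553
β_Bellamy = 0.00637 / 0.01555 = 0.4096
β_Ellery = 0.00651 / 0.01555 = 0.4186
β_P = Σ w_i β_i = 0.29×2.2347 + 0.15×0.2920 + 0.23×1.6553 + 0.04×0.4096 + 0.29×0.4186 = 1.2104
MRP = 13.38% − 4.40% = 8.98%
E(R_P) = R_f + β_P × MRP = 4.40% + 1.2104 × 8.98% = 15.27%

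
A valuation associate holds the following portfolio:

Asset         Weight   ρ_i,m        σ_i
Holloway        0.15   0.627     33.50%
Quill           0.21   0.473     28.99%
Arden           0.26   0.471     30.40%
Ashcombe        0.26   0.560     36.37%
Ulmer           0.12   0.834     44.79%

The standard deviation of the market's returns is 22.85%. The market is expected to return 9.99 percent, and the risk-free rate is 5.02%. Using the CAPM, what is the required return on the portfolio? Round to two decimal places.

9.27%

β_Holloway = 0.627 × 33.50% / 22.85% = 0.9192
β_Quill = 0.473 × 28.99% / 22.85% = 0.6001
β_Arden = 0.471 × 30.40% / 22.85% = 0.6266
β_Ashcombe = 0.560 × 36.37% / 22.85% = 0.8913
β_Ulmer = 0.834 × 44.79% / 22.85% = 1.6348
β_P = Σ w_i β_i = 0.15×0.9192 + 0.21×0.6001 + 0.26×0.6266 + 0.26×0.8913 + 0.12×1.6348 = 0.8547
MRP = 9.99% − 5.02% = 4.97%
E(R_P) = R_f + β_P × MRP = 5.02% + 0.8547 × 4.97% = 9.27%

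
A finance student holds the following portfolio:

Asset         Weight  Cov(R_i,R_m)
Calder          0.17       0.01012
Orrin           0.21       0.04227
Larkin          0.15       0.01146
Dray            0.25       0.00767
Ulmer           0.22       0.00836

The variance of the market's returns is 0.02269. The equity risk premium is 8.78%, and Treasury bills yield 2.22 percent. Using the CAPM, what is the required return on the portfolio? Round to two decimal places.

8.44%

β_Calder = 0.01012 / 0.02269 = 0.4460
β_Orrin = 0.04227 / 0.02269 = 1.8629
β_Larkin = 0.01146 / 0.02269 = 0.5051
β_Dray = 0.00767 / 0.02269 = 0.3380
β_Ulmer = 0.00836 / 0.02269 = 0.3684
β_P = Σ w_i β_i = 0.17×0.4460 + 0.21×1.8629 + 0.15×0.5051 + 0.25×0.3380 + 0.22×0.3684 = 0.7083
E(R_P) = R_f + β_P × MRP = 2.22% + 0.7083 × 8.78% = 8.44%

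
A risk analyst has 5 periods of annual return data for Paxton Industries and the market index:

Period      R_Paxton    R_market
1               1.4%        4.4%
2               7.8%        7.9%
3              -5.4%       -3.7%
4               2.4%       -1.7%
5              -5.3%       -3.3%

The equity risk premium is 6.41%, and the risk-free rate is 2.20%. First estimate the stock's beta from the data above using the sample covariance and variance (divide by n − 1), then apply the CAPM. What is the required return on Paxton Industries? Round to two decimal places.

Mean R_i = (1.4 + 7.8 − 5.4 + 2.4 − 5.3) / 5 = 0.1800%
Mean R_m = (4.4 + 7.9 − 3.7 − 1.7 − 3.3) / 5 = 0.7200%
Σ(R_i − R̄_i)(R_m − R̄_m) = 100.5220  ⇒  Cov = 100.5220 / 4 = 25.1305
Σ(R_m − R̄_m)² = 106.6480  ⇒  Var(R_m) = 106.6480 / 4 = 26.6620
β = Cov / Var(R_m) = 25.1305 / 26.6620 = 0.9426
E(R) = R_f + β × MRP = 2.20% + 0.9426 × 6.41% = 8.24%

8.24%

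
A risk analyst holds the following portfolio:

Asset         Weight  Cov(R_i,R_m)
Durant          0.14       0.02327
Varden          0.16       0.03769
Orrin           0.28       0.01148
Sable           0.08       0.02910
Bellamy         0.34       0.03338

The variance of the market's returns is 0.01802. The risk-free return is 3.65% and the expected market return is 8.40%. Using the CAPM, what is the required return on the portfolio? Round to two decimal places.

β_Durant = 0.02327 / 0.01802 = 1.2913
β_Varden = 0.03769 / 0.01802 = 2.0916
β_Orrin = 0.01148 / 0.01802 = 0.6371
β_Sable = 0.02910 / 0.01802 = 1.6149
β_Bellamy = 0.03338 / 0.01802 = 1.8524
β_P = Σ w_i β_i = 0.14×1.2913 + 0.16×2.0916 + 0.28×0.6371 + 0.08×1.6149 + 0.34×1.8524 = 1.4528
MRP = 8.40% − 3.65% = 4.75%
E(R_P) = R_f + β_P × MRP = 3.65% + 1.4528 × 4.75% = 10.55%

10.55%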